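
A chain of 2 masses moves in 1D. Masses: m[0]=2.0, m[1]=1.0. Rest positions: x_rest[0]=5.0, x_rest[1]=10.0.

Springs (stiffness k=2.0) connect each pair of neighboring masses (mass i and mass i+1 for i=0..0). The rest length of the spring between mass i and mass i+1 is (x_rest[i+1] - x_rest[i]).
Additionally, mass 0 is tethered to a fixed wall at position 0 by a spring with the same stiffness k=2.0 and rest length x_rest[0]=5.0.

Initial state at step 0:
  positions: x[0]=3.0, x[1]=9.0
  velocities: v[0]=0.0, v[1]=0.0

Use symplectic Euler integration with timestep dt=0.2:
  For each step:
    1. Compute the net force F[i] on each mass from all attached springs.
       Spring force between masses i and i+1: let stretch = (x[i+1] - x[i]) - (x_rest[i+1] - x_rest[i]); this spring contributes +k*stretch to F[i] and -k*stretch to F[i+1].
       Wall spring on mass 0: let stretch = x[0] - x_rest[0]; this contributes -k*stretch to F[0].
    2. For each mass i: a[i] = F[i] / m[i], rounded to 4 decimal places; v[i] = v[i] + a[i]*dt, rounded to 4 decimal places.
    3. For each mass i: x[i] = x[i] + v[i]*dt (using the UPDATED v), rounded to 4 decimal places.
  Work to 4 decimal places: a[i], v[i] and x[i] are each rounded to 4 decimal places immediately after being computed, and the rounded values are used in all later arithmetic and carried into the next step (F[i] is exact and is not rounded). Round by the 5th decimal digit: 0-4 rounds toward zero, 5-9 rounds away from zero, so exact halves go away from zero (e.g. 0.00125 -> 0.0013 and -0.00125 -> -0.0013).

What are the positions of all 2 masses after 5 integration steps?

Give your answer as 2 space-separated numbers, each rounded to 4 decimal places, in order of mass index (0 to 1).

Answer: 4.3967 8.2983

Derivation:
Step 0: x=[3.0000 9.0000] v=[0.0000 0.0000]
Step 1: x=[3.1200 8.9200] v=[0.6000 -0.4000]
Step 2: x=[3.3472 8.7760] v=[1.1360 -0.7200]
Step 3: x=[3.6577 8.5977] v=[1.5523 -0.8915]
Step 4: x=[4.0195 8.4242] v=[1.8088 -0.8675]
Step 5: x=[4.3967 8.2983] v=[1.8858 -0.6294]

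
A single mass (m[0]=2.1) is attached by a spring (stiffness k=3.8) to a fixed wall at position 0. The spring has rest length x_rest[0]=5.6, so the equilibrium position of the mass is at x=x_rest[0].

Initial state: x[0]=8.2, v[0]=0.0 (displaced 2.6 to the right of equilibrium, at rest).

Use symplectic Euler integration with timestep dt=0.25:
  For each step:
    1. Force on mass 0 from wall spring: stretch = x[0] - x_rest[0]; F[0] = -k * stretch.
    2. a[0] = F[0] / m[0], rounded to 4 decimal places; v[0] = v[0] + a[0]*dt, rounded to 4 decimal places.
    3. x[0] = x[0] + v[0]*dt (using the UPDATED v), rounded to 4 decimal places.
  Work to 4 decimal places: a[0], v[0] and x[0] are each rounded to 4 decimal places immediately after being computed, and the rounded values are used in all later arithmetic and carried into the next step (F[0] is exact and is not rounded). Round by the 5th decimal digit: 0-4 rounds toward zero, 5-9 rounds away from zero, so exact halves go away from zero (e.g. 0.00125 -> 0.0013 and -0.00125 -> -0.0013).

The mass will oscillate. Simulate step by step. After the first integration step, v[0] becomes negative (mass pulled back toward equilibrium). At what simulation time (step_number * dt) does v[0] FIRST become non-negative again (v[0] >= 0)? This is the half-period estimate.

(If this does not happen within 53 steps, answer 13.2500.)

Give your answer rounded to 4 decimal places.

Answer: 2.5000

Derivation:
Step 0: x=[8.2000] v=[0.0000]
Step 1: x=[7.9060] v=[-1.1762]
Step 2: x=[7.3512] v=[-2.2194]
Step 3: x=[6.5983] v=[-3.0116]
Step 4: x=[5.7325] v=[-3.4632]
Step 5: x=[4.8517] v=[-3.5232]
Step 6: x=[4.0555] v=[-3.1847]
Step 7: x=[3.4340] v=[-2.4860]
Step 8: x=[3.0575] v=[-1.5062]
Step 9: x=[2.9685] v=[-0.3560]
Step 10: x=[3.1771] v=[0.8345]
First v>=0 after going negative at step 10, time=2.5000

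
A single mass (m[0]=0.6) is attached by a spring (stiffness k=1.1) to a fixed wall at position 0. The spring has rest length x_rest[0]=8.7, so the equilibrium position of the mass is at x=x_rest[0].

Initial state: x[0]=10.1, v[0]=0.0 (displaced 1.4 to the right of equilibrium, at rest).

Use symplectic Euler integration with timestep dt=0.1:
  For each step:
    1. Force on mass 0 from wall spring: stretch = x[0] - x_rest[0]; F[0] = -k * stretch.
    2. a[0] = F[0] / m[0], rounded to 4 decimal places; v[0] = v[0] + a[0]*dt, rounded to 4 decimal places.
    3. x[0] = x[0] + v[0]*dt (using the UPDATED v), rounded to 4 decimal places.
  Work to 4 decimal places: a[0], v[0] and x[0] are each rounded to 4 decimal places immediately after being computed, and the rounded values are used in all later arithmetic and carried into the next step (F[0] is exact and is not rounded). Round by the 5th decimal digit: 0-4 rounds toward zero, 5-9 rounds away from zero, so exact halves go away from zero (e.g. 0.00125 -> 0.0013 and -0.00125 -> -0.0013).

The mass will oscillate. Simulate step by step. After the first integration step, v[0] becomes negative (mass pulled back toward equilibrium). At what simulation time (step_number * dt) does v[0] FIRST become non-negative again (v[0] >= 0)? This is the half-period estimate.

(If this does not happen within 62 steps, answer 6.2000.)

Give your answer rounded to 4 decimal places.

Answer: 2.4000

Derivation:
Step 0: x=[10.1000] v=[0.0000]
Step 1: x=[10.0743] v=[-0.2567]
Step 2: x=[10.0234] v=[-0.5087]
Step 3: x=[9.9483] v=[-0.7513]
Step 4: x=[9.8503] v=[-0.9802]
Step 5: x=[9.7312] v=[-1.1911]
Step 6: x=[9.5932] v=[-1.3802]
Step 7: x=[9.4388] v=[-1.5440]
Step 8: x=[9.2709] v=[-1.6795]
Step 9: x=[9.0925] v=[-1.7842]
Step 10: x=[8.9069] v=[-1.8562]
Step 11: x=[8.7175] v=[-1.8941]
Step 12: x=[8.5278] v=[-1.8973]
Step 13: x=[8.3412] v=[-1.8657]
Step 14: x=[8.1612] v=[-1.7999]
Step 15: x=[7.9911] v=[-1.7011]
Step 16: x=[7.8340] v=[-1.5711]
Step 17: x=[7.6928] v=[-1.4123]
Step 18: x=[7.5700] v=[-1.2277]
Step 19: x=[7.4680] v=[-1.0205]
Step 20: x=[7.3885] v=[-0.7946]
Step 21: x=[7.3331] v=[-0.5542]
Step 22: x=[7.3027] v=[-0.3036]
Step 23: x=[7.2980] v=[-0.0474]
Step 24: x=[7.3190] v=[0.2096]
First v>=0 after going negative at step 24, time=2.4000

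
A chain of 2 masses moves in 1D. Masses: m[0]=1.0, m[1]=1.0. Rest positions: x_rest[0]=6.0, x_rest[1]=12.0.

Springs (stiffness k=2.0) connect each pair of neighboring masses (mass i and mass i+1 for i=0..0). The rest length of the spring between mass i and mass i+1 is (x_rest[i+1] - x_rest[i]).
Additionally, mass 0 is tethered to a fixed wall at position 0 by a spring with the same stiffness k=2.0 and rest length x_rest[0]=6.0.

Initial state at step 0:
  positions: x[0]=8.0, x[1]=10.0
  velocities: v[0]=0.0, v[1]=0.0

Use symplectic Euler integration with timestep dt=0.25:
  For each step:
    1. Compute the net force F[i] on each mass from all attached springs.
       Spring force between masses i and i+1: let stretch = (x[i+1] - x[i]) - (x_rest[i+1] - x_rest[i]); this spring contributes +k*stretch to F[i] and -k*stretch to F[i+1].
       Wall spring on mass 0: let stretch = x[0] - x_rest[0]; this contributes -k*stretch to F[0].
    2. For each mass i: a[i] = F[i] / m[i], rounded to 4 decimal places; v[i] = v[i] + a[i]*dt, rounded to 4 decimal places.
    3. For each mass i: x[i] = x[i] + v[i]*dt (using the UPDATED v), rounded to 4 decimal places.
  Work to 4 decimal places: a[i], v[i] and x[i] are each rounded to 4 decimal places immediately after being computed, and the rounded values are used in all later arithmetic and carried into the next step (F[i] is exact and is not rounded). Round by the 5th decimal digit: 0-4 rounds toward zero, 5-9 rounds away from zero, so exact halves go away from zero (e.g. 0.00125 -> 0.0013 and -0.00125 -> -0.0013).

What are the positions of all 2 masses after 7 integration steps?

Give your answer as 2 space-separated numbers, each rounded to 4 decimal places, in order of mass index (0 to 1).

Step 0: x=[8.0000 10.0000] v=[0.0000 0.0000]
Step 1: x=[7.2500 10.5000] v=[-3.0000 2.0000]
Step 2: x=[6.0000 11.3438] v=[-5.0000 3.3750]
Step 3: x=[4.6680 12.2696] v=[-5.3281 3.7031]
Step 4: x=[3.7027 12.9952] v=[-3.8613 2.9023]
Step 5: x=[3.4361 13.3092] v=[-1.0664 1.2561]
Step 6: x=[3.9741 13.1391] v=[2.1521 -0.6805]
Step 7: x=[5.1610 12.5734] v=[4.7476 -2.2630]

Answer: 5.1610 12.5734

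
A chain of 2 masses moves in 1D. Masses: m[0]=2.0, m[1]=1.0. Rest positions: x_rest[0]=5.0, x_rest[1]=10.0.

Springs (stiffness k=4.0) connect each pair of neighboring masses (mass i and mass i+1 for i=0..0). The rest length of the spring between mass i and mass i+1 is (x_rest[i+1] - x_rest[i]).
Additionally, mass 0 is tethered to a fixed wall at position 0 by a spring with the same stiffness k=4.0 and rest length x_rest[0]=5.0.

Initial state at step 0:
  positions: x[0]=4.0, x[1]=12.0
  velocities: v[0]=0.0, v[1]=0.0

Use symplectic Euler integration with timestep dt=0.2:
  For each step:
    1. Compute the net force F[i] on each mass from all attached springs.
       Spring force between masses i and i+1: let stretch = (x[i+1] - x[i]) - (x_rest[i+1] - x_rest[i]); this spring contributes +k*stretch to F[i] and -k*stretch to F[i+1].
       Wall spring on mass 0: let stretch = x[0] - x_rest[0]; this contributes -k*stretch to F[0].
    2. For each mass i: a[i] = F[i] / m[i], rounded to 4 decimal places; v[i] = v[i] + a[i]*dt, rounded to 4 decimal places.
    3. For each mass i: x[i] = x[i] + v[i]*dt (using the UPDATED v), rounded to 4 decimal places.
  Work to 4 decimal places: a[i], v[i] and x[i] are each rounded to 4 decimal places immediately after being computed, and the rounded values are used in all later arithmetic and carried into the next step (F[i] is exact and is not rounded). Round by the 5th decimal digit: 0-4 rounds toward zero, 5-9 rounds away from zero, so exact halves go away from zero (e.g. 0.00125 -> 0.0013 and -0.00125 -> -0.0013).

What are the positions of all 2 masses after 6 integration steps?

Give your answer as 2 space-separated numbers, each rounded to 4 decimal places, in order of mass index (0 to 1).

Answer: 6.2298 8.3552

Derivation:
Step 0: x=[4.0000 12.0000] v=[0.0000 0.0000]
Step 1: x=[4.3200 11.5200] v=[1.6000 -2.4000]
Step 2: x=[4.8704 10.6880] v=[2.7520 -4.1600]
Step 3: x=[5.4966 9.7252] v=[3.1309 -4.8141]
Step 4: x=[6.0213 8.8858] v=[2.6237 -4.1970]
Step 5: x=[6.2935 8.3881] v=[1.3610 -2.4886]
Step 6: x=[6.2298 8.3552] v=[-0.3186 -0.1643]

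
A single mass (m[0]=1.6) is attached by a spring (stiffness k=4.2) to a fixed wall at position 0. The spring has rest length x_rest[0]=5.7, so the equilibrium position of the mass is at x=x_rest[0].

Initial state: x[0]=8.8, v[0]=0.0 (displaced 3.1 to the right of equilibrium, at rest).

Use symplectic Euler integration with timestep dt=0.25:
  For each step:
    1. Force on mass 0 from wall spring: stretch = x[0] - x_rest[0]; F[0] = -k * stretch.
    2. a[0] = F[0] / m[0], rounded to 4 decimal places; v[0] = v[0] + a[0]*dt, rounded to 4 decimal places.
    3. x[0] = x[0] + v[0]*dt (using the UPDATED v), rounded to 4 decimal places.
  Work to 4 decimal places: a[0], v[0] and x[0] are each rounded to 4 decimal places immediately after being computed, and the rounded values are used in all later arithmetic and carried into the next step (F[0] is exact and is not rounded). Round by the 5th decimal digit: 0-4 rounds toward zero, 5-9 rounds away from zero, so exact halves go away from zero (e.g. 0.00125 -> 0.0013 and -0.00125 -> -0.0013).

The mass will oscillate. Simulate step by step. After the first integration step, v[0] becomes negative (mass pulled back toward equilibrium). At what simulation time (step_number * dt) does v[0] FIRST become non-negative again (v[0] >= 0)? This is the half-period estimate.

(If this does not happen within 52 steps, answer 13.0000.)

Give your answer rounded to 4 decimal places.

Answer: 2.0000

Derivation:
Step 0: x=[8.8000] v=[0.0000]
Step 1: x=[8.2914] v=[-2.0344]
Step 2: x=[7.3577] v=[-3.7350]
Step 3: x=[6.1520] v=[-4.8229]
Step 4: x=[4.8721] v=[-5.1195]
Step 5: x=[3.7281] v=[-4.5762]
Step 6: x=[2.9076] v=[-3.2822]
Step 7: x=[2.5452] v=[-1.4497]
Step 8: x=[2.7004] v=[0.6207]
First v>=0 after going negative at step 8, time=2.0000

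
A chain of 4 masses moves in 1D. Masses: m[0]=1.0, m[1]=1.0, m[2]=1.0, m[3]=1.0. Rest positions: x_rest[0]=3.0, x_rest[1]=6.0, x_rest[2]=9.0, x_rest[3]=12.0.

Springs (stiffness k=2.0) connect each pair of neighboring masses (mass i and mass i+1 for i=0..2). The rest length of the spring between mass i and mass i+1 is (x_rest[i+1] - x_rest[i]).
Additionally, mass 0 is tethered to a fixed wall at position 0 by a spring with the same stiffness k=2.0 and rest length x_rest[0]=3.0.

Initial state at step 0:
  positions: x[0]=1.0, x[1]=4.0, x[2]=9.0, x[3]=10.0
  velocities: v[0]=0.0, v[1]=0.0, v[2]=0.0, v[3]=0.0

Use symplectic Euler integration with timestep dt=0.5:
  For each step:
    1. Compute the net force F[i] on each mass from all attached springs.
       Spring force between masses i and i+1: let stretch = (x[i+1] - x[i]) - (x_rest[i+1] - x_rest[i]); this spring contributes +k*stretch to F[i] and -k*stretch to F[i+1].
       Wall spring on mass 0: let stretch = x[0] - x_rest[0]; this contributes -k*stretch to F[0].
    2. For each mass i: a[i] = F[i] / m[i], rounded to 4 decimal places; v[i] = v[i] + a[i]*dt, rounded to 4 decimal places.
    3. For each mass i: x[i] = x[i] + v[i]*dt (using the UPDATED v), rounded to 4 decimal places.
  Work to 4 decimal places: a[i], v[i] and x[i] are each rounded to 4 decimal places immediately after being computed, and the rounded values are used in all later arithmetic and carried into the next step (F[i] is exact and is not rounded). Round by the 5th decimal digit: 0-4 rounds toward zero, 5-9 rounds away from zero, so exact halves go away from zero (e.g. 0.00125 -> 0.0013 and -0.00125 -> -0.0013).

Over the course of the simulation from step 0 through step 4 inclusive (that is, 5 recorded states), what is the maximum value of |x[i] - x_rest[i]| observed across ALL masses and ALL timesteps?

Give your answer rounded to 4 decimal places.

Answer: 3.0000

Derivation:
Step 0: x=[1.0000 4.0000 9.0000 10.0000] v=[0.0000 0.0000 0.0000 0.0000]
Step 1: x=[2.0000 5.0000 7.0000 11.0000] v=[2.0000 2.0000 -4.0000 2.0000]
Step 2: x=[3.5000 5.5000 6.0000 11.5000] v=[3.0000 1.0000 -2.0000 1.0000]
Step 3: x=[4.2500 5.2500 7.5000 10.7500] v=[1.5000 -0.5000 3.0000 -1.5000]
Step 4: x=[3.3750 5.6250 9.5000 9.8750] v=[-1.7500 0.7500 4.0000 -1.7500]
Max displacement = 3.0000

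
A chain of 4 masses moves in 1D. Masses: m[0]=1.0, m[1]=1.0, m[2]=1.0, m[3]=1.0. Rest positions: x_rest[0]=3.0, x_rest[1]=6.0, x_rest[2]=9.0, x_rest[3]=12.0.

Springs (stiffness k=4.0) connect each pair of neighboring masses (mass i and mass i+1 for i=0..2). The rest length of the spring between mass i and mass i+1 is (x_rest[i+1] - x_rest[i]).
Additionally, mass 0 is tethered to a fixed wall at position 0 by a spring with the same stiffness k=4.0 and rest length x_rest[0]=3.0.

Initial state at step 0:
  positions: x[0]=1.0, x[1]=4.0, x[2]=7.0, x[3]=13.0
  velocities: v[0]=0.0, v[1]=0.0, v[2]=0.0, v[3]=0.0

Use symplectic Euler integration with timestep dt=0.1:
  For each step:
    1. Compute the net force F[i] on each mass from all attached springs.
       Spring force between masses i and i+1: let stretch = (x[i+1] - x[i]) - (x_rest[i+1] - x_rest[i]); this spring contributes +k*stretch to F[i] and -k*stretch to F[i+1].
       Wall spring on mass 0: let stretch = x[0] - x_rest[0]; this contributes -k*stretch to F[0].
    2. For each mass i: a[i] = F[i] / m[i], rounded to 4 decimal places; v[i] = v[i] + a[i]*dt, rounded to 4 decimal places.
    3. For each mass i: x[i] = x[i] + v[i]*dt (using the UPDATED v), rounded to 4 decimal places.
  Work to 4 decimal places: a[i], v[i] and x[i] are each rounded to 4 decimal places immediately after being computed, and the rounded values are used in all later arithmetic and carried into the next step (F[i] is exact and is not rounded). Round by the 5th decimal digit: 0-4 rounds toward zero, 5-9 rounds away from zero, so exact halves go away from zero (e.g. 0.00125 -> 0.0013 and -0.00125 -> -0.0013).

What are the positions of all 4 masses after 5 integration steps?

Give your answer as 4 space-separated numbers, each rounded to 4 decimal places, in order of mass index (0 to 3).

Step 0: x=[1.0000 4.0000 7.0000 13.0000] v=[0.0000 0.0000 0.0000 0.0000]
Step 1: x=[1.0800 4.0000 7.1200 12.8800] v=[0.8000 0.0000 1.2000 -1.2000]
Step 2: x=[1.2336 4.0080 7.3456 12.6496] v=[1.5360 0.0800 2.2560 -2.3040]
Step 3: x=[1.4488 4.0385 7.6499 12.3270] v=[2.1523 0.3053 3.0426 -3.2256]
Step 4: x=[1.7097 4.1099 7.9968 11.9374] v=[2.6087 0.7140 3.4689 -3.8964]
Step 5: x=[1.9982 4.2408 8.3458 11.5101] v=[2.8849 1.3087 3.4904 -4.2726]

Answer: 1.9982 4.2408 8.3458 11.5101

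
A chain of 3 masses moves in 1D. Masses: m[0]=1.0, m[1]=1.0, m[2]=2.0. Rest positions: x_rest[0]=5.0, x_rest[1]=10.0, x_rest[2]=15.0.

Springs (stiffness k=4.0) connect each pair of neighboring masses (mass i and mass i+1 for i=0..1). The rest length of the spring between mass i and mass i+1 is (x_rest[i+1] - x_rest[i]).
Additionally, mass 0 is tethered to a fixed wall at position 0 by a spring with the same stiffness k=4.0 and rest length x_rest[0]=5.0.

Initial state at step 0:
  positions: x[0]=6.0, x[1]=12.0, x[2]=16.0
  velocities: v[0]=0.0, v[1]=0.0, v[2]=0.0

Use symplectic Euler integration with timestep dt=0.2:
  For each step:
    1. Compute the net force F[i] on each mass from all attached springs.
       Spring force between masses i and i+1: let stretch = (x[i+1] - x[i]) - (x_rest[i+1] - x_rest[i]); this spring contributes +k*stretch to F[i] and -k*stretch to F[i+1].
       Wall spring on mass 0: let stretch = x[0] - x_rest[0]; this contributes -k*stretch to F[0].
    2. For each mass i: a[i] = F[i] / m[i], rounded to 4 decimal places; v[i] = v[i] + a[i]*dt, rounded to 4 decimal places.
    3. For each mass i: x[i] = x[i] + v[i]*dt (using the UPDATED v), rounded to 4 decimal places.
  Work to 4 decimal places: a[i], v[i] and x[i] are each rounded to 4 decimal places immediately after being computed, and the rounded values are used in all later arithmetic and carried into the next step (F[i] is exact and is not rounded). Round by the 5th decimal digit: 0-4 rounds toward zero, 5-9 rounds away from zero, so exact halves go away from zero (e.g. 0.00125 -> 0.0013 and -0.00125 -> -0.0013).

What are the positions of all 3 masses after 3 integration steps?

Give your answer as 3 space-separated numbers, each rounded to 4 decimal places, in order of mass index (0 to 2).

Step 0: x=[6.0000 12.0000 16.0000] v=[0.0000 0.0000 0.0000]
Step 1: x=[6.0000 11.6800 16.0800] v=[0.0000 -1.6000 0.4000]
Step 2: x=[5.9488 11.1552 16.2080] v=[-0.2560 -2.6240 0.6400]
Step 3: x=[5.7788 10.6058 16.3318] v=[-0.8499 -2.7469 0.6189]

Answer: 5.7788 10.6058 16.3318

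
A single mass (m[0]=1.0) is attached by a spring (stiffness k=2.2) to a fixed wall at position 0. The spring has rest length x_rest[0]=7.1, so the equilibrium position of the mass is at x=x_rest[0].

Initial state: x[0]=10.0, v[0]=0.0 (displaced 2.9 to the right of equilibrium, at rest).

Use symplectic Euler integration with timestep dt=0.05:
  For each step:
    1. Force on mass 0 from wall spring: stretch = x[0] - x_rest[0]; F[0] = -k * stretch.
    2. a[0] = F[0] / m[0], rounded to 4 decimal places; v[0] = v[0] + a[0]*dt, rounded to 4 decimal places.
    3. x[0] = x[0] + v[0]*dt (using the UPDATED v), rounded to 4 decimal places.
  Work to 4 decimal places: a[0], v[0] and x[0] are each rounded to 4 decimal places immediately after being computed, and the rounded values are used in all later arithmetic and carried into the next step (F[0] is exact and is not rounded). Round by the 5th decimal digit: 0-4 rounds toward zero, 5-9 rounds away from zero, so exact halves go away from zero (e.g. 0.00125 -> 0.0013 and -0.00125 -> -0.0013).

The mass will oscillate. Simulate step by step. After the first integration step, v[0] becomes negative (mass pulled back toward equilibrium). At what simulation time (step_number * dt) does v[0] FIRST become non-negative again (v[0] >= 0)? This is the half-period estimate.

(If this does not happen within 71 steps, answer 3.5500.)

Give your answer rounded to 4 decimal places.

Step 0: x=[10.0000] v=[0.0000]
Step 1: x=[9.9841] v=[-0.3190]
Step 2: x=[9.9523] v=[-0.6363]
Step 3: x=[9.9048] v=[-0.9501]
Step 4: x=[9.8419] v=[-1.2586]
Step 5: x=[9.7639] v=[-1.5602]
Step 6: x=[9.6712] v=[-1.8532]
Step 7: x=[9.5644] v=[-2.1360]
Step 8: x=[9.4440] v=[-2.4071]
Step 9: x=[9.3108] v=[-2.6649]
Step 10: x=[9.1654] v=[-2.9081]
Step 11: x=[9.0086] v=[-3.1353]
Step 12: x=[8.8413] v=[-3.3452]
Step 13: x=[8.6645] v=[-3.5367]
Step 14: x=[8.4791] v=[-3.7088]
Step 15: x=[8.2861] v=[-3.8605]
Step 16: x=[8.0866] v=[-3.9910]
Step 17: x=[7.8816] v=[-4.0995]
Step 18: x=[7.6723] v=[-4.1855]
Step 19: x=[7.4599] v=[-4.2485]
Step 20: x=[7.2455] v=[-4.2881]
Step 21: x=[7.0303] v=[-4.3041]
Step 22: x=[6.8155] v=[-4.2964]
Step 23: x=[6.6022] v=[-4.2651]
Step 24: x=[6.3917] v=[-4.2103]
Step 25: x=[6.1851] v=[-4.1324]
Step 26: x=[5.9835] v=[-4.0318]
Step 27: x=[5.7881] v=[-3.9090]
Step 28: x=[5.5999] v=[-3.7647]
Step 29: x=[5.4199] v=[-3.5997]
Step 30: x=[5.2492] v=[-3.4149]
Step 31: x=[5.0886] v=[-3.2113]
Step 32: x=[4.9391] v=[-2.9900]
Step 33: x=[4.8015] v=[-2.7523]
Step 34: x=[4.6765] v=[-2.4995]
Step 35: x=[4.5649] v=[-2.2329]
Step 36: x=[4.4672] v=[-1.9540]
Step 37: x=[4.3840] v=[-1.6644]
Step 38: x=[4.3157] v=[-1.3656]
Step 39: x=[4.2627] v=[-1.0593]
Step 40: x=[4.2253] v=[-0.7472]
Step 41: x=[4.2038] v=[-0.4310]
Step 42: x=[4.1982] v=[-0.1124]
Step 43: x=[4.2085] v=[0.2068]
First v>=0 after going negative at step 43, time=2.1500

Answer: 2.1500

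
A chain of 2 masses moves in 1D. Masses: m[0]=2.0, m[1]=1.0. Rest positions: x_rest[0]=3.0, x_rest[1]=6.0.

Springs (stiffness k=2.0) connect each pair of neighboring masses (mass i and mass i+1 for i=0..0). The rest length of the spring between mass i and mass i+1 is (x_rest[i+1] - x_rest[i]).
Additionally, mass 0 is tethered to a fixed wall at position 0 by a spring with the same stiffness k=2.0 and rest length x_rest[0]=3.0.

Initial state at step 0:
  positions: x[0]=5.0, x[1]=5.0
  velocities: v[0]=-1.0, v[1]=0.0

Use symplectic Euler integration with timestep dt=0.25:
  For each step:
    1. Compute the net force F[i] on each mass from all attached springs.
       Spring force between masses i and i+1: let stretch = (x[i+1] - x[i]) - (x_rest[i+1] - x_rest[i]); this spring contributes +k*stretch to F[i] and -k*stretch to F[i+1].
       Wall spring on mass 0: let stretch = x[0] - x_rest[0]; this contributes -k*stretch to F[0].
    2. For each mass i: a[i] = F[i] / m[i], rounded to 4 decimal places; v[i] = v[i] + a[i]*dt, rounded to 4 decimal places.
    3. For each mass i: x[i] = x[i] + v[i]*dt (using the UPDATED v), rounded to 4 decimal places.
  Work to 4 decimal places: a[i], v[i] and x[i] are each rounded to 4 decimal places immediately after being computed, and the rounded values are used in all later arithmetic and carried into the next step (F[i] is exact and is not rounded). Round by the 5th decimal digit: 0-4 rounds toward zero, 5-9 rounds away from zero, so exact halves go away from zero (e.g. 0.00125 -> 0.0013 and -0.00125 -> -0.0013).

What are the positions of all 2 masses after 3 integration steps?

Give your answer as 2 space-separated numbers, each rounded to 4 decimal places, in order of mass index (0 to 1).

Answer: 2.7935 6.7217

Derivation:
Step 0: x=[5.0000 5.0000] v=[-1.0000 0.0000]
Step 1: x=[4.4375 5.3750] v=[-2.2500 1.5000]
Step 2: x=[3.6563 6.0078] v=[-3.1250 2.5313]
Step 3: x=[2.7935 6.7217] v=[-3.4512 2.8556]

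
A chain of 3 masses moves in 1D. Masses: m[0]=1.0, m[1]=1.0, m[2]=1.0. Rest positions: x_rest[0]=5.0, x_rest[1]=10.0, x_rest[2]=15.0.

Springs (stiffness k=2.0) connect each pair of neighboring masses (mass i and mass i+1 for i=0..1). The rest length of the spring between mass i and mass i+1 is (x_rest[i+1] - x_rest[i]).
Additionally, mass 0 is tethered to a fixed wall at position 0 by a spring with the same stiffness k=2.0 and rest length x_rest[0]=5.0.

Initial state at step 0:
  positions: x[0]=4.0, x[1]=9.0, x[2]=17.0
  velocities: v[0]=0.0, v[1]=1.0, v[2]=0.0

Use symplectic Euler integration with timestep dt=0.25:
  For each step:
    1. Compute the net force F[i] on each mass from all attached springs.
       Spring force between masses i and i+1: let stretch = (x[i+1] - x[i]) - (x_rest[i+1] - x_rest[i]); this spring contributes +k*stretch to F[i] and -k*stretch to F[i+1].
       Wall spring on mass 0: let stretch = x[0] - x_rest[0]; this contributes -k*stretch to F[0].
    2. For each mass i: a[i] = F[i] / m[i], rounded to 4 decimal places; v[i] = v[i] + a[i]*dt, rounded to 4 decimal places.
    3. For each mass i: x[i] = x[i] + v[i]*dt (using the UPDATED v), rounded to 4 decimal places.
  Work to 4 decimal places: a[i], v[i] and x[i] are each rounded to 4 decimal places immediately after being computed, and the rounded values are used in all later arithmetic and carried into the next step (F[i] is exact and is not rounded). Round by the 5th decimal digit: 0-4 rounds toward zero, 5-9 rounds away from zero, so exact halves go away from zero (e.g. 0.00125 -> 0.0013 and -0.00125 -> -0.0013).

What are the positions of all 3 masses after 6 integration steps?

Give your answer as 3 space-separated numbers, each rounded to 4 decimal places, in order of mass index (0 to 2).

Answer: 6.9376 11.5274 14.3417

Derivation:
Step 0: x=[4.0000 9.0000 17.0000] v=[0.0000 1.0000 0.0000]
Step 1: x=[4.1250 9.6250 16.6250] v=[0.5000 2.5000 -1.5000]
Step 2: x=[4.4219 10.4375 16.0000] v=[1.1875 3.2500 -2.5000]
Step 3: x=[4.9180 11.1934 15.3047] v=[1.9844 3.0235 -2.7813]
Step 4: x=[5.5838 11.6788 14.7205] v=[2.6631 1.9415 -2.3370]
Step 5: x=[6.3135 11.7825 14.3810] v=[2.9187 0.4149 -1.3579]
Step 6: x=[6.9376 11.5274 14.3417] v=[2.4965 -1.0204 -0.1572]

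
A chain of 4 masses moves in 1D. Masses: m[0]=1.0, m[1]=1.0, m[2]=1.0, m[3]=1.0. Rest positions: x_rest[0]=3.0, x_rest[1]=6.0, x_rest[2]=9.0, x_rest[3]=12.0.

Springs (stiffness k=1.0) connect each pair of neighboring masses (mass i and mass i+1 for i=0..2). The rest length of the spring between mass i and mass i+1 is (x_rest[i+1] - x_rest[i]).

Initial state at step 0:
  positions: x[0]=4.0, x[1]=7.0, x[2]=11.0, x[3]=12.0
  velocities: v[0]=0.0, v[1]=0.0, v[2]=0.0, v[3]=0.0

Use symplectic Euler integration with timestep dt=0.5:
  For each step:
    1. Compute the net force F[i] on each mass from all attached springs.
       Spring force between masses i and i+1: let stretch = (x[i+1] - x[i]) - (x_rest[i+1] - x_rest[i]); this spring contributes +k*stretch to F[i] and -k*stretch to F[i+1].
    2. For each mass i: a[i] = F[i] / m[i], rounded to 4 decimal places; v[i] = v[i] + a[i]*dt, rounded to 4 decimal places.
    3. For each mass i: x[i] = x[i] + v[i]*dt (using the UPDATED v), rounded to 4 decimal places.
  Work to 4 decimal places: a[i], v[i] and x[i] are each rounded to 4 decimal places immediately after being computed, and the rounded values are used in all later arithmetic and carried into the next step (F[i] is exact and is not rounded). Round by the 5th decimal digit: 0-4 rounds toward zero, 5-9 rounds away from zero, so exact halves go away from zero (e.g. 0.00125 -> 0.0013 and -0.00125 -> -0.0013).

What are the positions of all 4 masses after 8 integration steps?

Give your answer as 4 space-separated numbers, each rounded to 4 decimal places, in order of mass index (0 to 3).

Answer: 3.1325 7.6319 10.4271 12.8092

Derivation:
Step 0: x=[4.0000 7.0000 11.0000 12.0000] v=[0.0000 0.0000 0.0000 0.0000]
Step 1: x=[4.0000 7.2500 10.2500 12.5000] v=[0.0000 0.5000 -1.5000 1.0000]
Step 2: x=[4.0625 7.4375 9.3125 13.1875] v=[0.1250 0.3750 -1.8750 1.3750]
Step 3: x=[4.2188 7.2500 8.8750 13.6563] v=[0.3125 -0.3750 -0.8750 0.9375]
Step 4: x=[4.3829 6.7110 9.2266 13.6798] v=[0.3281 -1.0781 0.7032 0.0469]
Step 5: x=[4.3790 6.2188 10.0626 13.3400] v=[-0.0079 -0.9844 1.6720 -0.6797]
Step 6: x=[4.0850 6.2276 10.7570 12.9308] v=[-0.5880 0.0176 1.3888 -0.8184]
Step 7: x=[3.5767 6.8331 10.8625 12.7282] v=[-1.0167 1.2110 0.2110 -0.4053]
Step 8: x=[3.1325 7.6319 10.4271 12.8092] v=[-0.8885 1.5975 -0.8709 0.1619]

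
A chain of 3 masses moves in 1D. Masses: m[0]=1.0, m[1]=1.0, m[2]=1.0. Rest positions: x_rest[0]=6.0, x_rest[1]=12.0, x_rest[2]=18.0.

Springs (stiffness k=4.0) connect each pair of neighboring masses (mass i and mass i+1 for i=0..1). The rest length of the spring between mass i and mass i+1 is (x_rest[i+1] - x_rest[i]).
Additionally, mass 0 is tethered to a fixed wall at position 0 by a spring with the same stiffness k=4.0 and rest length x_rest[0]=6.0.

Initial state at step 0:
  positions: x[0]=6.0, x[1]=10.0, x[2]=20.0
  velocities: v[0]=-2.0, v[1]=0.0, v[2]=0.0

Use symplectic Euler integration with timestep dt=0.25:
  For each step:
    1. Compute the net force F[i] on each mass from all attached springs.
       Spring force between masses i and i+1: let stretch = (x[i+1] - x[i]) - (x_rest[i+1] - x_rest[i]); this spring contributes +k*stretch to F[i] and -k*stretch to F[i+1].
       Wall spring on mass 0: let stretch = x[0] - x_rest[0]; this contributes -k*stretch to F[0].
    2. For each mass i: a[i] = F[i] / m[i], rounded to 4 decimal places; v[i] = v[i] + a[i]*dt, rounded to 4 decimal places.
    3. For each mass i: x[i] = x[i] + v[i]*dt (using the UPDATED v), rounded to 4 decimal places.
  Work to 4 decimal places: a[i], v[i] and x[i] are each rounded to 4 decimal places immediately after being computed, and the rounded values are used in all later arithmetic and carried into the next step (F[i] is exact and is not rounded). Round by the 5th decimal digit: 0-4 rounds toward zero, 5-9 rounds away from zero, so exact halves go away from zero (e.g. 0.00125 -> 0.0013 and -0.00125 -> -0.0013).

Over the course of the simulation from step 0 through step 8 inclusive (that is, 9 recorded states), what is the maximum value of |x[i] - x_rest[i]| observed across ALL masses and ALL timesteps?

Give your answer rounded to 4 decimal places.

Step 0: x=[6.0000 10.0000 20.0000] v=[-2.0000 0.0000 0.0000]
Step 1: x=[5.0000 11.5000 19.0000] v=[-4.0000 6.0000 -4.0000]
Step 2: x=[4.3750 13.2500 17.6250] v=[-2.5000 7.0000 -5.5000]
Step 3: x=[4.8750 13.8750 16.6563] v=[2.0000 2.5000 -3.8750]
Step 4: x=[6.4063 12.9453 16.4922] v=[6.1250 -3.7187 -0.6563]
Step 5: x=[7.9707 11.2676 16.9414] v=[6.2577 -6.7108 1.7968]
Step 6: x=[8.3667 10.1841 17.4722] v=[1.5839 -4.3339 2.1230]
Step 7: x=[7.1254 10.4683 17.6809] v=[-4.9654 1.1368 0.8349]
Step 8: x=[4.9384 11.7199 17.5865] v=[-8.7479 5.0065 -0.3777]
Max displacement = 2.3667

Answer: 2.3667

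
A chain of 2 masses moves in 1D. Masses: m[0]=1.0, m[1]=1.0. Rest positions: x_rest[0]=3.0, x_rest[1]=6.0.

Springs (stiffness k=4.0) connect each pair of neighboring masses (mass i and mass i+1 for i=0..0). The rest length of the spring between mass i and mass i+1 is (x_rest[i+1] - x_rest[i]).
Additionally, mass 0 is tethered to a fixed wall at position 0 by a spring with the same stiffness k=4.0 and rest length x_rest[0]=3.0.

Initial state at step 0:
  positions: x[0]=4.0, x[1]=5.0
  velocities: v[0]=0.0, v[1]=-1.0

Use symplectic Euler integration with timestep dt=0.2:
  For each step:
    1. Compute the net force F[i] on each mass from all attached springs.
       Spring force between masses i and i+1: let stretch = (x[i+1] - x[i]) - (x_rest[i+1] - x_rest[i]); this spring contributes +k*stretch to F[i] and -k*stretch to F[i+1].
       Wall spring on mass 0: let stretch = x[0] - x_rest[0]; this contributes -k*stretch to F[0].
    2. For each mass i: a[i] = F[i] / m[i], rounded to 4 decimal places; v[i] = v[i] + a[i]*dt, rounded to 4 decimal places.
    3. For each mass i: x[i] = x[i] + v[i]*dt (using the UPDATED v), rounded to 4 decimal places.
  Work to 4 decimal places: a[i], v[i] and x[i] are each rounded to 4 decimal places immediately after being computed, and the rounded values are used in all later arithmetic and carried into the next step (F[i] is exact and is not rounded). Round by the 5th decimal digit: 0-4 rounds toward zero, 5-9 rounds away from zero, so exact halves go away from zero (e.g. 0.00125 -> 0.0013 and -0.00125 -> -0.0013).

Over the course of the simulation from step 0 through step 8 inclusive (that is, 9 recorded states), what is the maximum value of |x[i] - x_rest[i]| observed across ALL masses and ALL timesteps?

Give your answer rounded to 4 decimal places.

Step 0: x=[4.0000 5.0000] v=[0.0000 -1.0000]
Step 1: x=[3.5200 5.1200] v=[-2.4000 0.6000]
Step 2: x=[2.7328 5.4640] v=[-3.9360 1.7200]
Step 3: x=[1.9453 5.8510] v=[-3.9373 1.9350]
Step 4: x=[1.4715 6.0931] v=[-2.3690 1.2104]
Step 5: x=[1.5017 6.0757] v=[0.1511 -0.0869]
Step 6: x=[2.0235 5.8065] v=[2.6089 -1.3461]
Step 7: x=[2.8268 5.4120] v=[4.0165 -1.9725]
Step 8: x=[3.5914 5.0839] v=[3.8232 -1.6407]
Max displacement = 1.5285

Answer: 1.5285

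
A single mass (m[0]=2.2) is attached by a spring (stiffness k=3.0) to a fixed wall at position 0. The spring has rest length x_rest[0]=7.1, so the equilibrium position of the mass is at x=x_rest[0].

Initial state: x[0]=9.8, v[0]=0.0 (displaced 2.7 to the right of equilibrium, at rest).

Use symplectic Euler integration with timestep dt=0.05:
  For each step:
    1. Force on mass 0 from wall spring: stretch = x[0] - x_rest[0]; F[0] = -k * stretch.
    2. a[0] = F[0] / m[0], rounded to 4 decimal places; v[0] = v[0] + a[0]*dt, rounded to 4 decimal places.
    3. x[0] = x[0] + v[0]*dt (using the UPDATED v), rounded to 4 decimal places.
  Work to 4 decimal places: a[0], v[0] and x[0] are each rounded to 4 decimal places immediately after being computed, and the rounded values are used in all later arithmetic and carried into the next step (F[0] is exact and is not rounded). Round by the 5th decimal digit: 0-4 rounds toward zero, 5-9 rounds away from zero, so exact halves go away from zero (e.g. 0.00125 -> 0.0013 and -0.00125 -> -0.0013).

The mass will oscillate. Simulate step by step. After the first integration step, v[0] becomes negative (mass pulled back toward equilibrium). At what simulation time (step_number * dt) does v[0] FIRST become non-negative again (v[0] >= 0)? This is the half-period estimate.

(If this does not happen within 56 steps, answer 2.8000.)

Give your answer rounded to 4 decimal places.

Step 0: x=[9.8000] v=[0.0000]
Step 1: x=[9.7908] v=[-0.1841]
Step 2: x=[9.7724] v=[-0.3676]
Step 3: x=[9.7449] v=[-0.5498]
Step 4: x=[9.7084] v=[-0.7301]
Step 5: x=[9.6630] v=[-0.9079]
Step 6: x=[9.6089] v=[-1.0827]
Step 7: x=[9.5462] v=[-1.2538]
Step 8: x=[9.4752] v=[-1.4206]
Step 9: x=[9.3961] v=[-1.5825]
Step 10: x=[9.3091] v=[-1.7391]
Step 11: x=[9.2146] v=[-1.8897]
Step 12: x=[9.1129] v=[-2.0339]
Step 13: x=[9.0043] v=[-2.1711]
Step 14: x=[8.8893] v=[-2.3009]
Step 15: x=[8.7682] v=[-2.4229]
Step 16: x=[8.6414] v=[-2.5366]
Step 17: x=[8.5093] v=[-2.6417]
Step 18: x=[8.3724] v=[-2.7378]
Step 19: x=[8.2312] v=[-2.8246]
Step 20: x=[8.0861] v=[-2.9017]
Step 21: x=[7.9377] v=[-2.9689]
Step 22: x=[7.7864] v=[-3.0260]
Step 23: x=[7.6328] v=[-3.0728]
Step 24: x=[7.4773] v=[-3.1091]
Step 25: x=[7.3206] v=[-3.1348]
Step 26: x=[7.1631] v=[-3.1498]
Step 27: x=[7.0054] v=[-3.1541]
Step 28: x=[6.8480] v=[-3.1477]
Step 29: x=[6.6915] v=[-3.1305]
Step 30: x=[6.5364] v=[-3.1027]
Step 31: x=[6.3832] v=[-3.0643]
Step 32: x=[6.2324] v=[-3.0154]
Step 33: x=[6.0846] v=[-2.9562]
Step 34: x=[5.9403] v=[-2.8870]
Step 35: x=[5.7999] v=[-2.8079]
Step 36: x=[5.6639] v=[-2.7193]
Step 37: x=[5.5328] v=[-2.6214]
Step 38: x=[5.4071] v=[-2.5145]
Step 39: x=[5.2871] v=[-2.3991]
Step 40: x=[5.1733] v=[-2.2755]
Step 41: x=[5.0661] v=[-2.1441]
Step 42: x=[4.9658] v=[-2.0054]
Step 43: x=[4.8728] v=[-1.8599]
Step 44: x=[4.7874] v=[-1.7080]
Step 45: x=[4.7099] v=[-1.5503]
Step 46: x=[4.6405] v=[-1.3873]
Step 47: x=[4.5795] v=[-1.2196]
Step 48: x=[4.5271] v=[-1.0478]
Step 49: x=[4.4835] v=[-0.8724]
Step 50: x=[4.4488] v=[-0.6940]
Step 51: x=[4.4231] v=[-0.5132]
Step 52: x=[4.4066] v=[-0.3307]
Step 53: x=[4.3992] v=[-0.1471]
Step 54: x=[4.4011] v=[0.0370]
First v>=0 after going negative at step 54, time=2.7000

Answer: 2.7000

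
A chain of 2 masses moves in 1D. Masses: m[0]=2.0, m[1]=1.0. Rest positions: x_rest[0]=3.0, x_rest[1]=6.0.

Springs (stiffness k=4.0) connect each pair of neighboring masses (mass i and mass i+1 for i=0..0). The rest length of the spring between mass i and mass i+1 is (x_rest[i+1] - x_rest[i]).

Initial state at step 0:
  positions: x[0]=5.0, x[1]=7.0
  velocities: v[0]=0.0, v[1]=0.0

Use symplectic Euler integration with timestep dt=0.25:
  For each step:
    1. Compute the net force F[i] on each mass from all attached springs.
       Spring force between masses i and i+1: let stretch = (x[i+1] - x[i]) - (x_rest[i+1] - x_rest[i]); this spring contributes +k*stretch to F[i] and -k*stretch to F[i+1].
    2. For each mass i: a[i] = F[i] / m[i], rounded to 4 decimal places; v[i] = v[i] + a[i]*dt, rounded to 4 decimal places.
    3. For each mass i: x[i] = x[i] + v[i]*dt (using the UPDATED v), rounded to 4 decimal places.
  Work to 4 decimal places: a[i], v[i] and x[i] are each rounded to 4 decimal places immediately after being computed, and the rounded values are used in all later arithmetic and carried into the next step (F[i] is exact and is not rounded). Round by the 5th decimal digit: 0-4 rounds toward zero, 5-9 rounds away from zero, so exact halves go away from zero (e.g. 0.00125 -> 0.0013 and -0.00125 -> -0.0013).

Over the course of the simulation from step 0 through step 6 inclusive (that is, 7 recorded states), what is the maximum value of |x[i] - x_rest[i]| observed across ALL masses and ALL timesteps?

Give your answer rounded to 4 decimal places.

Step 0: x=[5.0000 7.0000] v=[0.0000 0.0000]
Step 1: x=[4.8750 7.2500] v=[-0.5000 1.0000]
Step 2: x=[4.6719 7.6563] v=[-0.8125 1.6250]
Step 3: x=[4.4668 8.0665] v=[-0.8203 1.6406]
Step 4: x=[4.3367 8.3267] v=[-0.5205 1.0409]
Step 5: x=[4.3303 8.3394] v=[-0.0255 0.0509]
Step 6: x=[4.4501 8.0999] v=[0.4791 -0.9582]
Max displacement = 2.3394

Answer: 2.3394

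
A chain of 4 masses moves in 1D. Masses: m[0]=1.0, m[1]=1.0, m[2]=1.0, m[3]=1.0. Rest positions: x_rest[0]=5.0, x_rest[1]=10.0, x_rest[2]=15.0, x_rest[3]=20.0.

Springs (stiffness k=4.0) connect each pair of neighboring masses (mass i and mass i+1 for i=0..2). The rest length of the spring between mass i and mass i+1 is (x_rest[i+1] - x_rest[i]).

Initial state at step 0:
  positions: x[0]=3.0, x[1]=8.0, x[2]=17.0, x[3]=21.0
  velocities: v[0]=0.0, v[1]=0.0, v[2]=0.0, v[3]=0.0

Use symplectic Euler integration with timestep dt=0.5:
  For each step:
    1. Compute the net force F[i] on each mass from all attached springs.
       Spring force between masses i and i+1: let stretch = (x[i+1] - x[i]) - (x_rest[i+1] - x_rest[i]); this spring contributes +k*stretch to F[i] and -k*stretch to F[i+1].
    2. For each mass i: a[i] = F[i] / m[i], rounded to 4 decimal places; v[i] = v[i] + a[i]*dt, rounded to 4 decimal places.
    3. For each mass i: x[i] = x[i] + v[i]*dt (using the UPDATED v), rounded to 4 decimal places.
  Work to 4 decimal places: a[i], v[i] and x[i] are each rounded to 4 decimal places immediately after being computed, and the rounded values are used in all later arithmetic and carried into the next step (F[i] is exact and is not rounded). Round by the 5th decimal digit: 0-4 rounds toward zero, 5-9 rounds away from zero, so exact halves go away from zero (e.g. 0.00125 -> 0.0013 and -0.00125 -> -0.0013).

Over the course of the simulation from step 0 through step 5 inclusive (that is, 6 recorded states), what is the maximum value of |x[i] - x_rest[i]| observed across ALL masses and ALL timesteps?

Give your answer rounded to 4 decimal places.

Step 0: x=[3.0000 8.0000 17.0000 21.0000] v=[0.0000 0.0000 0.0000 0.0000]
Step 1: x=[3.0000 12.0000 12.0000 22.0000] v=[0.0000 8.0000 -10.0000 2.0000]
Step 2: x=[7.0000 7.0000 17.0000 18.0000] v=[8.0000 -10.0000 10.0000 -8.0000]
Step 3: x=[6.0000 12.0000 13.0000 18.0000] v=[-2.0000 10.0000 -8.0000 0.0000]
Step 4: x=[6.0000 12.0000 13.0000 18.0000] v=[0.0000 0.0000 0.0000 0.0000]
Step 5: x=[7.0000 7.0000 17.0000 18.0000] v=[2.0000 -10.0000 8.0000 0.0000]
Max displacement = 3.0000

Answer: 3.0000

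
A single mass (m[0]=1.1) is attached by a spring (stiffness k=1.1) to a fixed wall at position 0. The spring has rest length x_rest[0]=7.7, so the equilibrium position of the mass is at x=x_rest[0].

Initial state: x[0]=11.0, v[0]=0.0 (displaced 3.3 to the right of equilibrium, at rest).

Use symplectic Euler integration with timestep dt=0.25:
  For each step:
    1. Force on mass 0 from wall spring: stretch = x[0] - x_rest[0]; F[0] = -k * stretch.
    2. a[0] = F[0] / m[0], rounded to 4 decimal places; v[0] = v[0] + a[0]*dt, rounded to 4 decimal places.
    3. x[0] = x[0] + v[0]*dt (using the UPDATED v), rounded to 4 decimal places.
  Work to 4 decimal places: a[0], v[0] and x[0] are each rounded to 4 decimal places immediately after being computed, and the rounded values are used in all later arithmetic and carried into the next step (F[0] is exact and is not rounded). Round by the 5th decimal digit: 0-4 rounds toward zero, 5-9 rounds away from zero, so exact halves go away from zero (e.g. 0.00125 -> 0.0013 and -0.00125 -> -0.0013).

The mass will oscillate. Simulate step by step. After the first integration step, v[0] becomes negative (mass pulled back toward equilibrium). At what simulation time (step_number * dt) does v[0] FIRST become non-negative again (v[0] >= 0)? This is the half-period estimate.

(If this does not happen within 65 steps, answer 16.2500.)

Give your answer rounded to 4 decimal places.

Step 0: x=[11.0000] v=[0.0000]
Step 1: x=[10.7938] v=[-0.8250]
Step 2: x=[10.3942] v=[-1.5985]
Step 3: x=[9.8262] v=[-2.2721]
Step 4: x=[9.1253] v=[-2.8037]
Step 5: x=[8.3353] v=[-3.1600]
Step 6: x=[7.5056] v=[-3.3188]
Step 7: x=[6.6881] v=[-3.2702]
Step 8: x=[5.9338] v=[-3.0172]
Step 9: x=[5.2899] v=[-2.5757]
Step 10: x=[4.7966] v=[-1.9732]
Step 11: x=[4.4848] v=[-1.2474]
Step 12: x=[4.3739] v=[-0.4436]
Step 13: x=[4.4709] v=[0.3879]
First v>=0 after going negative at step 13, time=3.2500

Answer: 3.2500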